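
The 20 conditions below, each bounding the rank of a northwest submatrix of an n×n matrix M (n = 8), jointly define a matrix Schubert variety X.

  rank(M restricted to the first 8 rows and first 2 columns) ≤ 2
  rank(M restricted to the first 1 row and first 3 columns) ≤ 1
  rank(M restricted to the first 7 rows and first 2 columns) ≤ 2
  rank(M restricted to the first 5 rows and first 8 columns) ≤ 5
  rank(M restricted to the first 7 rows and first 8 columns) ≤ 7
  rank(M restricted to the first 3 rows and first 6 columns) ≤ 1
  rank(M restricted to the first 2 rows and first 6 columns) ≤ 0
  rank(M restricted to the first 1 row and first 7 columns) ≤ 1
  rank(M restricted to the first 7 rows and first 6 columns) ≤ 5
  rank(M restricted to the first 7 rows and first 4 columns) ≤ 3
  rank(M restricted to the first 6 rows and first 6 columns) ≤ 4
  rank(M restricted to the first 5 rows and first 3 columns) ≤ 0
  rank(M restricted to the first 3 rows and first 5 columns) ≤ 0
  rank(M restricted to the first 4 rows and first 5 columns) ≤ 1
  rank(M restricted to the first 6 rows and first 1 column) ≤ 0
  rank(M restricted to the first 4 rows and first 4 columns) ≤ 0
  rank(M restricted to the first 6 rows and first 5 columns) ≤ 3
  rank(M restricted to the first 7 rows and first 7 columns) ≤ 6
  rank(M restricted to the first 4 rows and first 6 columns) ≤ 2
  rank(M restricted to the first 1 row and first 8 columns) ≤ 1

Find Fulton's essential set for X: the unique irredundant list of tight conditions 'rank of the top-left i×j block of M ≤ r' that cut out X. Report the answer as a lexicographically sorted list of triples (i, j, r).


Computing R[i][j] = min implied NW-rank bound (n=8, 20 conditions):

  0, 0, 0, 0, 0, 0, 1, 1
  0, 0, 0, 0, 0, 0, 1, 2
  0, 0, 0, 0, 0, 1, 2, 3
  0, 0, 0, 0, 1, 2, 3, 4
  0, 0, 0, 1, 2, 3, 4, 5
  0, 1, 1, 2, 3, 4, 5, 6
  1, 2, 2, 3, 4, 5, 6, 7
  1, 2, 3, 4, 5, 6, 7, 8

the unique w with this rank table is (7, 8, 6, 5, 4, 2, 1, 3).

|D(w)|=25, |Ess(w)|=5:

[(2, 6, 0), (3, 5, 0), (4, 4, 0), (5, 3, 0), (6, 1, 0)]


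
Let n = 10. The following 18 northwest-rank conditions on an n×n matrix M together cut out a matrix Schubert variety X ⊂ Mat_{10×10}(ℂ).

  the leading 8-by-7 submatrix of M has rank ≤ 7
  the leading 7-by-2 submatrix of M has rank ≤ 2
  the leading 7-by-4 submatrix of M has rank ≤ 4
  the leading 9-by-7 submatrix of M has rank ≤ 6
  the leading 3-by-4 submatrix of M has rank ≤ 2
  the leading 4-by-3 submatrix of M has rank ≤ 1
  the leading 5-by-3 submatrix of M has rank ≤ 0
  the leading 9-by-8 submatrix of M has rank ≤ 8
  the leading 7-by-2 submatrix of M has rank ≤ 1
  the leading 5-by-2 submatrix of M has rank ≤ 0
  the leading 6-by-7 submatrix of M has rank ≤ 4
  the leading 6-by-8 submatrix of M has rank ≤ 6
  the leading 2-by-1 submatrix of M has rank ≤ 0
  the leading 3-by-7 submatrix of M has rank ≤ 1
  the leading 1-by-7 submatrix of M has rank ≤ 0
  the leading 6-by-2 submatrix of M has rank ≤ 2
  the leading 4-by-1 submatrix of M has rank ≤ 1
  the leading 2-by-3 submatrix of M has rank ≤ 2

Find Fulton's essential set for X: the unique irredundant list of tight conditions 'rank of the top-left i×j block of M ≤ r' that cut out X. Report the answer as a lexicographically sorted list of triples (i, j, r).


The tightest implied rank at each (i,j), from the 18 conditions:

  R[1]: 0 | 0 | 0 | 0 | 0 | 0 | 0 | 1 | 1 | 1
  R[2]: 0 | 0 | 0 | 1 | 1 | 1 | 1 | 2 | 2 | 2
  R[3]: 0 | 0 | 0 | 1 | 1 | 1 | 1 | 2 | 3 | 3
  R[4]: 0 | 0 | 0 | 1 | 2 | 2 | 2 | 3 | 4 | 4
  R[5]: 0 | 0 | 0 | 1 | 2 | 3 | 3 | 4 | 5 | 5
  R[6]: 1 | 1 | 1 | 2 | 3 | 4 | 4 | 5 | 6 | 6
  R[7]: 1 | 1 | 2 | 3 | 4 | 5 | 5 | 6 | 7 | 7
  R[8]: 1 | 2 | 3 | 4 | 5 | 6 | 6 | 7 | 8 | 8
  R[9]: 1 | 2 | 3 | 4 | 5 | 6 | 6 | 7 | 8 | 9
  R[10]: 1 | 2 | 3 | 4 | 5 | 6 | 7 | 8 | 9 | 10

hence w(1..10) = (8, 4, 9, 5, 6, 1, 3, 2, 10, 7).

Fulton essential set (5 of the 24 Rothe cells):

[(1, 7, 0), (3, 7, 1), (5, 3, 0), (7, 2, 1), (9, 7, 6)]


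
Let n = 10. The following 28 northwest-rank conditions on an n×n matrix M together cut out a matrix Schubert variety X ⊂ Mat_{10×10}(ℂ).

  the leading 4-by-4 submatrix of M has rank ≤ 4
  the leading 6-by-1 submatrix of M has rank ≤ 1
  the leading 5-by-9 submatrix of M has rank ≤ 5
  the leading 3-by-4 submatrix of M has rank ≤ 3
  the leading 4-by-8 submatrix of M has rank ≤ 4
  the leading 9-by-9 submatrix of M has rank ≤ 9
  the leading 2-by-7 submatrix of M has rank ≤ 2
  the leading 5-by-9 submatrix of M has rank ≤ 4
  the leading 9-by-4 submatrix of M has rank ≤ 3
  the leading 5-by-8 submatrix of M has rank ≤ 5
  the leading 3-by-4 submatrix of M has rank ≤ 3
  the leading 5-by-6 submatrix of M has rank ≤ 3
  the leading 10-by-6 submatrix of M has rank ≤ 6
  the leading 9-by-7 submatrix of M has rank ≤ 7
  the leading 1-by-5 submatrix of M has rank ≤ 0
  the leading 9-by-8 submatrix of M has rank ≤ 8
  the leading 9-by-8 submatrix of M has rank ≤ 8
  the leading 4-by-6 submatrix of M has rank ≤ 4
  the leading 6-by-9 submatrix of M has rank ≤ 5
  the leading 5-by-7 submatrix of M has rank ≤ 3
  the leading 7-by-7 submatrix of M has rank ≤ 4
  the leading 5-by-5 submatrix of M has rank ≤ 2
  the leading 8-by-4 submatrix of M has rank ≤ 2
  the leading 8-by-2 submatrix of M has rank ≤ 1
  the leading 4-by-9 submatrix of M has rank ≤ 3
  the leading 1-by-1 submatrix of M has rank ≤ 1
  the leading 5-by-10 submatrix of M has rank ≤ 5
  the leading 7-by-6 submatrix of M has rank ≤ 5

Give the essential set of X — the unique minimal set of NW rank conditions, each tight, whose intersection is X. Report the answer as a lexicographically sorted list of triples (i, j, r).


Reconstructing r_w from the 28 given conditions:

  R[1]: 0 0 0 0 0 1 1 1 1 1
  R[2]: 1 1 1 1 1 2 2 2 2 2
  R[3]: 1 1 2 2 2 3 3 3 3 3
  R[4]: 1 1 2 2 2 3 3 3 3 4
  R[5]: 1 1 2 2 2 3 3 4 4 5
  R[6]: 1 1 2 2 3 4 4 5 5 6
  R[7]: 1 1 2 2 3 4 4 5 6 7
  R[8]: 1 1 2 2 3 4 5 6 7 8
  R[9]: 1 2 3 3 4 5 6 7 8 9
  R[10]: 1 2 3 4 5 6 7 8 9 10

giving w = (6, 1, 3, 10, 8, 5, 9, 7, 2, 4) via Δ²R.

|D(w)|=23, |Ess(w)|=7:

[(1, 5, 0), (4, 9, 3), (5, 5, 2), (5, 7, 3), (7, 7, 4), (8, 2, 1), (8, 4, 2)]


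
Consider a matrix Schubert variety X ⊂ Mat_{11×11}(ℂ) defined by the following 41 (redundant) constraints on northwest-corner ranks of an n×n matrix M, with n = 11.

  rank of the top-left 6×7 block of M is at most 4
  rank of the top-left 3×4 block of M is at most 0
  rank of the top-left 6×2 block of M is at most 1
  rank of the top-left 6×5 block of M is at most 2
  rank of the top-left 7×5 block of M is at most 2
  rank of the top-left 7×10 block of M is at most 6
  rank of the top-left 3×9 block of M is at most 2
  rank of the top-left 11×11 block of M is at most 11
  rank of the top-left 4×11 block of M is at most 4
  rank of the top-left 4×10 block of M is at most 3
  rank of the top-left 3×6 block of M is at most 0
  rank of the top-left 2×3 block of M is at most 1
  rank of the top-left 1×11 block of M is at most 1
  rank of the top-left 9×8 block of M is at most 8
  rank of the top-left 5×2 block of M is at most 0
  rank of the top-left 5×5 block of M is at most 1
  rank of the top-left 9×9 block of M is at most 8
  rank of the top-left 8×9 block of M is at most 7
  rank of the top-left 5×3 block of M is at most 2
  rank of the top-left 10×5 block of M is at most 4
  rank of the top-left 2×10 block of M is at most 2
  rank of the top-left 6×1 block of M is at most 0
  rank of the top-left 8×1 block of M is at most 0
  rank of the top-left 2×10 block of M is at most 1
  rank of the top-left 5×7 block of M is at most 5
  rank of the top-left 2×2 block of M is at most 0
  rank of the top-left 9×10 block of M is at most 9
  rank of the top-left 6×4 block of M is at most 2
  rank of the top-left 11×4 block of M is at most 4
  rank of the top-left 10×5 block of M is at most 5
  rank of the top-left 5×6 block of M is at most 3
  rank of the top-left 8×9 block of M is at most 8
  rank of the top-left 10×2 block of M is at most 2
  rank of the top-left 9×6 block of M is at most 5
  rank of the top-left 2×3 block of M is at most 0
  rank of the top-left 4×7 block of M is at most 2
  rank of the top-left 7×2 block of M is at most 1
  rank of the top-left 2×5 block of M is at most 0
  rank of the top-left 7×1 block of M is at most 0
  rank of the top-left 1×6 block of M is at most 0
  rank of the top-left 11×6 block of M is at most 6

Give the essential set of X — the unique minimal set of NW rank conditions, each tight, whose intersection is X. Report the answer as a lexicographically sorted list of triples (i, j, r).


The tightest implied rank at each (i,j), from the 41 conditions:

  row 1: 0 | 0 | 0 | 0 | 0 | 0 | 1 | 1 | 1 | 1 | 1
  row 2: 0 | 0 | 0 | 0 | 0 | 0 | 1 | 1 | 1 | 1 | 2
  row 3: 0 | 0 | 0 | 0 | 0 | 0 | 1 | 2 | 2 | 2 | 3
  row 4: 0 | 0 | 1 | 1 | 1 | 1 | 2 | 3 | 3 | 3 | 4
  row 5: 0 | 0 | 1 | 1 | 1 | 2 | 3 | 4 | 4 | 4 | 5
  row 6: 0 | 1 | 2 | 2 | 2 | 3 | 4 | 5 | 5 | 5 | 6
  row 7: 0 | 1 | 2 | 2 | 2 | 3 | 4 | 5 | 6 | 6 | 7
  row 8: 0 | 1 | 2 | 3 | 3 | 4 | 5 | 6 | 7 | 7 | 8
  row 9: 1 | 2 | 3 | 4 | 4 | 5 | 6 | 7 | 8 | 8 | 9
  row 10: 1 | 2 | 3 | 4 | 4 | 5 | 6 | 7 | 8 | 9 | 10
  row 11: 1 | 2 | 3 | 4 | 5 | 6 | 7 | 8 | 9 | 10 | 11

so w = (7, 11, 8, 3, 6, 2, 9, 4, 1, 10, 5).

Fulton essential set (7 of the 33 Rothe cells):

[(2, 10, 1), (3, 6, 0), (5, 2, 0), (5, 5, 1), (7, 5, 2), (8, 1, 0), (10, 5, 4)]


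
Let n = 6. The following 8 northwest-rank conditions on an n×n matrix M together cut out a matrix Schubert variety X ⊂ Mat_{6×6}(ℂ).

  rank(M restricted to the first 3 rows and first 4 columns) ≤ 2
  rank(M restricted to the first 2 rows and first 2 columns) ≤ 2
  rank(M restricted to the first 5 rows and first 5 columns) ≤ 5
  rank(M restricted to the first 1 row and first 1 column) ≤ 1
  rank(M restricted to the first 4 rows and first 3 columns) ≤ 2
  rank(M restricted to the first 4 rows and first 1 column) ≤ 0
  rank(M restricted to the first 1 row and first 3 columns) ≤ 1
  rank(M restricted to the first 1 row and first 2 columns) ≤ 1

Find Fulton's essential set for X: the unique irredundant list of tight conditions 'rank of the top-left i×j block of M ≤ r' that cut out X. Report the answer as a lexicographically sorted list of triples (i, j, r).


Propagating the 8 rank bounds to every northwest block:

  0 | 1 | 1 | 1 | 1 | 1
  0 | 1 | 2 | 2 | 2 | 2
  0 | 1 | 2 | 2 | 3 | 3
  0 | 1 | 2 | 3 | 4 | 4
  1 | 2 | 3 | 4 | 5 | 5
  1 | 2 | 3 | 4 | 5 | 6

second differences of R give the permutation w = (2, 3, 5, 4, 1, 6).

ℓ(w)=5; the 2 essential cells (i,j,r):

[(3, 4, 2), (4, 1, 0)]


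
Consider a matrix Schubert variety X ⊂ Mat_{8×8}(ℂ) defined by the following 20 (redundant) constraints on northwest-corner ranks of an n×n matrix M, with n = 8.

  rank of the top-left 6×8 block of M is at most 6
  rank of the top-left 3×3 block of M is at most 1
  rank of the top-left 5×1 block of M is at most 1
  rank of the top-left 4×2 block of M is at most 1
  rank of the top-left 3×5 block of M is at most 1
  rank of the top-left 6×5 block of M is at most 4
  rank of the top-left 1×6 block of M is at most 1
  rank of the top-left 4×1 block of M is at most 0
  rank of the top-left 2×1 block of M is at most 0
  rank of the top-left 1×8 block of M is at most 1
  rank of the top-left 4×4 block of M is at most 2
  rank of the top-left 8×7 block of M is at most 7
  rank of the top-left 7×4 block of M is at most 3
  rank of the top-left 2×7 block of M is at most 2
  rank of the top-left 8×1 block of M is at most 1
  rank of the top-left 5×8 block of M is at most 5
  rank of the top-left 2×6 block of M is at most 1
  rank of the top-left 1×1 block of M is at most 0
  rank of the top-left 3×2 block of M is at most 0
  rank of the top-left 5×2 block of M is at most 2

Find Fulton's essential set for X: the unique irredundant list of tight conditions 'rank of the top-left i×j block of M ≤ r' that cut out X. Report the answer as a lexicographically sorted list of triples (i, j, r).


Computing R[i][j] = min implied NW-rank bound (n=8, 20 conditions):

  i=1: 0 | 0 | 1 | 1 | 1 | 1 | 1 | 1
  i=2: 0 | 0 | 1 | 1 | 1 | 1 | 2 | 2
  i=3: 0 | 0 | 1 | 1 | 1 | 2 | 3 | 3
  i=4: 0 | 1 | 2 | 2 | 2 | 3 | 4 | 4
  i=5: 1 | 2 | 3 | 3 | 3 | 4 | 5 | 5
  i=6: 1 | 2 | 3 | 3 | 4 | 5 | 6 | 6
  i=7: 1 | 2 | 3 | 3 | 4 | 5 | 6 | 7
  i=8: 1 | 2 | 3 | 4 | 5 | 6 | 7 | 8

the unique w with this rank table is (3, 7, 6, 2, 1, 5, 8, 4).

5 SE-corners of the 14-cell Rothe diagram give Ess(w):

[(2, 6, 1), (3, 2, 0), (3, 5, 1), (4, 1, 0), (7, 4, 3)]


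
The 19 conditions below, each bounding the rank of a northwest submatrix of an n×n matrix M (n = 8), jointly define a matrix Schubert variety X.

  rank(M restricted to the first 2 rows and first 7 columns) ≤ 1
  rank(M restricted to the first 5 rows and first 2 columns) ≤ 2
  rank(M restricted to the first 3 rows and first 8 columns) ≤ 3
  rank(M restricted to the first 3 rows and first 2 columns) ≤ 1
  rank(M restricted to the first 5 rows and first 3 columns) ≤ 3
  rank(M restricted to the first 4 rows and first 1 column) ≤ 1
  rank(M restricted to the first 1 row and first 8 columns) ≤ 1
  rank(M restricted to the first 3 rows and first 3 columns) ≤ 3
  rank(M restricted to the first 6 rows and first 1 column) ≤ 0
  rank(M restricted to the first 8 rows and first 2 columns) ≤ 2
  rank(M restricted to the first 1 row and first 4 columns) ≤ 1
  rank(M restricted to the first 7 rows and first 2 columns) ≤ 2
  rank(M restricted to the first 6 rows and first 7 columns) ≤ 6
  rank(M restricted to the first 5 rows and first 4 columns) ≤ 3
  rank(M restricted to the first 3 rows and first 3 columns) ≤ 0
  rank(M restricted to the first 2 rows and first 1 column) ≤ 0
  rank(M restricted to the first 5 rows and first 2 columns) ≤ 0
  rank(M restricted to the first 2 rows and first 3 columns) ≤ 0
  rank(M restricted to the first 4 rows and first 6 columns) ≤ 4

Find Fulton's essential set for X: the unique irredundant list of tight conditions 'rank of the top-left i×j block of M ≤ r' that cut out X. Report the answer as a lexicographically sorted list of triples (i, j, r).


Reconstructing r_w from the 19 given conditions:

  0  0  0  1  1  1  1  1
  0  0  0  1  1  1  1  2
  0  0  0  1  2  2  2  3
  0  0  1  2  3  3  3  4
  0  0  1  2  3  4  4  5
  0  1  2  3  4  5  5  6
  1  2  3  4  5  6  6  7
  1  2  3  4  5  6  7  8

so w = (4, 8, 5, 3, 6, 2, 1, 7).

Rothe diagram D(w) (17 cells), 4 SE-corners (essential conditions):

[(2, 7, 1), (3, 3, 0), (5, 2, 0), (6, 1, 0)]


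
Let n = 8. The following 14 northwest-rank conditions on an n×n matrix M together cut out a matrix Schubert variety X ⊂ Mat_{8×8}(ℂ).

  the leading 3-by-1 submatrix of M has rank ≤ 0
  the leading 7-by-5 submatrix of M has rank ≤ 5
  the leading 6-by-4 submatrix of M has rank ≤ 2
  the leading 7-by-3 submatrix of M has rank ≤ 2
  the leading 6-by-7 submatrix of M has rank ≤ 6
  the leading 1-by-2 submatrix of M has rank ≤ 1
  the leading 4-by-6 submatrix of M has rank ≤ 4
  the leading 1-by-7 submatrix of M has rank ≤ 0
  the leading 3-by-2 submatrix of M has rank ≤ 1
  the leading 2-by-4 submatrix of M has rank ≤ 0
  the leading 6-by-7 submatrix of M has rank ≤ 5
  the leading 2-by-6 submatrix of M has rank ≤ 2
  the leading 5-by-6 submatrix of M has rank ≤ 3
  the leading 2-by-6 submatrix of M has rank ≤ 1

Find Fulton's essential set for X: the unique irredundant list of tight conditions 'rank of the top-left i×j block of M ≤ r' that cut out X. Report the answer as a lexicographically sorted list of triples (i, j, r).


Recovering R(i,j) via the rank-extension bound from the 14 conditions:

  R[1]: 0  0  0  0  0  0  0  1
  R[2]: 0  0  0  0  1  1  1  2
  R[3]: 0  1  1  1  2  2  2  3
  R[4]: 1  2  2  2  3  3  3  4
  R[5]: 1  2  2  2  3  3  4  5
  R[6]: 1  2  2  2  3  4  5  6
  R[7]: 1  2  2  3  4  5  6  7
  R[8]: 1  2  3  4  5  6  7  8

reading off 1-entries of Δ²R: w = (8, 5, 2, 1, 7, 6, 4, 3).

6 SE-corners of the 18-cell Rothe diagram give Ess(w):

[(1, 7, 0), (2, 4, 0), (3, 1, 0), (5, 6, 3), (6, 4, 2), (7, 3, 2)]


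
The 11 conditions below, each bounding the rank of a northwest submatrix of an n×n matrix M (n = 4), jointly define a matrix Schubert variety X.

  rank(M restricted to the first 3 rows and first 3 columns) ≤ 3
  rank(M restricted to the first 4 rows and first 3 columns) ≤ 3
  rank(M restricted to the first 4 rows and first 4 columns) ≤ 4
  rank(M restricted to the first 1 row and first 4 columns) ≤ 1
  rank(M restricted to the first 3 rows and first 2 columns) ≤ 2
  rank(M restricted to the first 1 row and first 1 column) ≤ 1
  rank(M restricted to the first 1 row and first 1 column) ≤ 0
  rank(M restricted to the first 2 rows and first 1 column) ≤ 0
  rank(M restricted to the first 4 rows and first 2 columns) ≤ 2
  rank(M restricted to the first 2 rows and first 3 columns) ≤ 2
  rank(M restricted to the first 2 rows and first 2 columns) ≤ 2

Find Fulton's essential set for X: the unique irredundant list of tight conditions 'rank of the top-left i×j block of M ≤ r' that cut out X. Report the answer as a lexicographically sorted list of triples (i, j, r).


Rank table r_w(4×4) implied by the 11 constraints:

  row 1: 0 | 1 | 1 | 1
  row 2: 0 | 1 | 2 | 2
  row 3: 1 | 2 | 3 | 3
  row 4: 1 | 2 | 3 | 4

second differences of R give the permutation w = (2, 3, 1, 4).

1 SE-corner of the 2-cell Rothe diagram gives Ess(w):

[(2, 1, 0)]


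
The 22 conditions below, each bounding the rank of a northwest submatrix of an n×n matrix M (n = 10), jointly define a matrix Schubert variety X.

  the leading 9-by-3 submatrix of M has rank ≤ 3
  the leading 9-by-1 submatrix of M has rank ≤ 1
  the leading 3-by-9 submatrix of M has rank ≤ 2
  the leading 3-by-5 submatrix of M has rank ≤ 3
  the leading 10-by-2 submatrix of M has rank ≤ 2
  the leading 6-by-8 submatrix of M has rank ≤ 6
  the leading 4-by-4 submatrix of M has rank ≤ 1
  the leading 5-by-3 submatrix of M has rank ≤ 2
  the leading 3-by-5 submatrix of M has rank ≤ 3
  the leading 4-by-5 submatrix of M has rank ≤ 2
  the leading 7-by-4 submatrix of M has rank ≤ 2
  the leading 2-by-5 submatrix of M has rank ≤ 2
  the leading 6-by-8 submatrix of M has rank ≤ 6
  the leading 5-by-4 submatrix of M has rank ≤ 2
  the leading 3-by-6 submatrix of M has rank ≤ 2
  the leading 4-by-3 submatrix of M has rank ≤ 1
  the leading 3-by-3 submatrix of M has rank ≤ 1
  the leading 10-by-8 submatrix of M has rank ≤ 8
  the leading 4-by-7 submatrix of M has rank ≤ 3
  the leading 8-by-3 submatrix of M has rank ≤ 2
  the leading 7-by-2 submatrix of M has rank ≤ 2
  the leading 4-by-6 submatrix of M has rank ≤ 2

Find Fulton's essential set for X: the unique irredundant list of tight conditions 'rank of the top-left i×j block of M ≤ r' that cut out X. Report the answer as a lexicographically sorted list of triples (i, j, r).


Propagating the 22 rank bounds to every northwest block:

  1 | 1 | 1 | 1 | 1 | 1 | 1 | 1 | 1 | 1
  1 | 1 | 1 | 1 | 2 | 2 | 2 | 2 | 2 | 2
  1 | 1 | 1 | 1 | 2 | 2 | 2 | 2 | 2 | 3
  1 | 1 | 1 | 1 | 2 | 2 | 3 | 3 | 3 | 4
  1 | 2 | 2 | 2 | 3 | 3 | 4 | 4 | 4 | 5
  1 | 2 | 2 | 2 | 3 | 4 | 5 | 5 | 5 | 6
  1 | 2 | 2 | 2 | 3 | 4 | 5 | 6 | 6 | 7
  1 | 2 | 2 | 3 | 4 | 5 | 6 | 7 | 7 | 8
  1 | 2 | 3 | 4 | 5 | 6 | 7 | 8 | 8 | 9
  1 | 2 | 3 | 4 | 5 | 6 | 7 | 8 | 9 | 10

so w = (1, 5, 10, 7, 2, 6, 8, 4, 3, 9).

D(w) has 19 cells with 5 SE-corners; essential set:

[(3, 9, 2), (4, 4, 1), (4, 6, 2), (7, 4, 2), (8, 3, 2)]


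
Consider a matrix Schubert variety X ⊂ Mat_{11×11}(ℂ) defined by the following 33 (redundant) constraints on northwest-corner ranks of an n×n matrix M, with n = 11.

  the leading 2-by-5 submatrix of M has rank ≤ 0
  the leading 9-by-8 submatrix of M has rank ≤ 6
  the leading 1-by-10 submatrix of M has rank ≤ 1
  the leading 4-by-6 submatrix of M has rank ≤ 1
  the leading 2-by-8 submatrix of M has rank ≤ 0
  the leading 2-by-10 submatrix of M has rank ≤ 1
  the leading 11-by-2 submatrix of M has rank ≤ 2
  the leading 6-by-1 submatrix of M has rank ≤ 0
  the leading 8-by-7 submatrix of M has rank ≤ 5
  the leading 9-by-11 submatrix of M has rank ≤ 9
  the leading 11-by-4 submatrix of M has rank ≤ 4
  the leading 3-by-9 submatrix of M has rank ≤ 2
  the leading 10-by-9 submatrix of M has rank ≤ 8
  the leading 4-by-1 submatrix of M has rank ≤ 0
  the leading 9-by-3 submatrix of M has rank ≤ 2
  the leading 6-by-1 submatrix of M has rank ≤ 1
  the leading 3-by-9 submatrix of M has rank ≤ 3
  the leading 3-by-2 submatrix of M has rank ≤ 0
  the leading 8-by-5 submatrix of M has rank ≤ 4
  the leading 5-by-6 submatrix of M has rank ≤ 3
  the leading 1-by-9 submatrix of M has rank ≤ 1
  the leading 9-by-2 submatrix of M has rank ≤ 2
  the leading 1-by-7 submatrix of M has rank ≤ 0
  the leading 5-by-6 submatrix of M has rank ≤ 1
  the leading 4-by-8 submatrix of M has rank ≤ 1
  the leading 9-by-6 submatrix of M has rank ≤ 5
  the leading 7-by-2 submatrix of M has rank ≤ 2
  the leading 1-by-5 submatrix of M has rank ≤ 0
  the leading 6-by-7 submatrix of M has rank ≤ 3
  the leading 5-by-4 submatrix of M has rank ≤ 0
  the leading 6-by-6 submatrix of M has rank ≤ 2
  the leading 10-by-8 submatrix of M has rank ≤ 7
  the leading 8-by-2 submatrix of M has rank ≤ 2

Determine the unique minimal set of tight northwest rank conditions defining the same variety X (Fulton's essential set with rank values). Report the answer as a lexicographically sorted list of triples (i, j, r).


Recovering R(i,j) via the rank-extension bound from the 33 conditions:

  0 | 0 | 0 | 0 | 0 | 0 | 0 | 0 | 1 | 1 | 1
  0 | 0 | 0 | 0 | 0 | 0 | 0 | 0 | 1 | 1 | 2
  0 | 0 | 0 | 0 | 1 | 1 | 1 | 1 | 2 | 2 | 3
  0 | 0 | 0 | 0 | 1 | 1 | 1 | 1 | 2 | 3 | 4
  0 | 0 | 0 | 0 | 1 | 1 | 2 | 2 | 3 | 4 | 5
  0 | 1 | 1 | 1 | 2 | 2 | 3 | 3 | 4 | 5 | 6
  1 | 2 | 2 | 2 | 3 | 3 | 4 | 4 | 5 | 6 | 7
  1 | 2 | 2 | 3 | 4 | 4 | 5 | 5 | 6 | 7 | 8
  1 | 2 | 2 | 3 | 4 | 5 | 6 | 6 | 7 | 8 | 9
  1 | 2 | 3 | 4 | 5 | 6 | 7 | 7 | 8 | 9 | 10
  1 | 2 | 3 | 4 | 5 | 6 | 7 | 8 | 9 | 10 | 11

giving w = (9, 11, 5, 10, 7, 2, 1, 4, 6, 3, 8) via Δ²R.

Rothe diagram D(w) (36 cells), 7 SE-corners (essential conditions):

[(2, 8, 0), (2, 10, 1), (4, 8, 1), (5, 4, 0), (5, 6, 1), (6, 1, 0), (9, 3, 2)]


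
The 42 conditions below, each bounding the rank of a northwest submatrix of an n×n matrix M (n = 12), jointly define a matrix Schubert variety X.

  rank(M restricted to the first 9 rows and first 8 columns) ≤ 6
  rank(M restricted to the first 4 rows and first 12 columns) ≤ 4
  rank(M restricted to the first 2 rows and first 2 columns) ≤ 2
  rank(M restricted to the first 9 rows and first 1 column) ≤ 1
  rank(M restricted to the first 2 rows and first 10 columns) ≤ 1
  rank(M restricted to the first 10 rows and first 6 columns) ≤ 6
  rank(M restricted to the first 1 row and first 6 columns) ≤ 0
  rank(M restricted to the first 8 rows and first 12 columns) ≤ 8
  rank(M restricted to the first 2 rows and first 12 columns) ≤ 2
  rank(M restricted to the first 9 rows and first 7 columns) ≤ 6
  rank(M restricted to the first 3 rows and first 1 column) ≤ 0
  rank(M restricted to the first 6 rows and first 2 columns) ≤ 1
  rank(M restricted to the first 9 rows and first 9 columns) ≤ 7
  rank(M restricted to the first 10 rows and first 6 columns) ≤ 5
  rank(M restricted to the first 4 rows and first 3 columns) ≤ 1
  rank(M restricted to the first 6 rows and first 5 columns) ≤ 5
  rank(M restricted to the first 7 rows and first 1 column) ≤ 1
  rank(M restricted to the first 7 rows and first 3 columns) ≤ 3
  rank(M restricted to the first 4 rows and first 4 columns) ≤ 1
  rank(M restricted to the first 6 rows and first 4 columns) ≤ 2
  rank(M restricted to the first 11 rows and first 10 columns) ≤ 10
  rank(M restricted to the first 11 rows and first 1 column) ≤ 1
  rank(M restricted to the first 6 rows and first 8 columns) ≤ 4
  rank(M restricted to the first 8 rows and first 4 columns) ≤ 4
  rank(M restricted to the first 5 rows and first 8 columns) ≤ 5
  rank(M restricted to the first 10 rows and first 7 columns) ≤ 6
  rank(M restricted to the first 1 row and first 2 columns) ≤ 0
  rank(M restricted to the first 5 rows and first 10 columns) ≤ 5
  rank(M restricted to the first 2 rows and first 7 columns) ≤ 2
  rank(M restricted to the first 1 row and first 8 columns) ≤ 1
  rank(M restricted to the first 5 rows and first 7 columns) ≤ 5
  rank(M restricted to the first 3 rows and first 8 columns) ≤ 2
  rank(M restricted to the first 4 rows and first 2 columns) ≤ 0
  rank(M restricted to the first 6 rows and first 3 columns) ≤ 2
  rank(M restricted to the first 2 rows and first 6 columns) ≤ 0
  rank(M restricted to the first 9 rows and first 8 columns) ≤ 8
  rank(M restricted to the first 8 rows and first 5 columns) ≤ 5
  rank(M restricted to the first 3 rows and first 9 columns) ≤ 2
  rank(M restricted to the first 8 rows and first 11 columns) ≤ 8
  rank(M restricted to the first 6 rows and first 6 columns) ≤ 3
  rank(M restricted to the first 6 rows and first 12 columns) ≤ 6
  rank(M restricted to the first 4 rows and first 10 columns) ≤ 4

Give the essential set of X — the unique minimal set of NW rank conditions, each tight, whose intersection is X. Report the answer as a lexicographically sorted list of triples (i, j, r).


Reconstructing r_w from the 42 given conditions:

  i=1: 0, 0, 0, 0, 0, 0, 1, 1, 1, 1, 1, 1
  i=2: 0, 0, 0, 0, 0, 0, 1, 1, 1, 1, 2, 2
  i=3: 0, 0, 1, 1, 1, 1, 2, 2, 2, 2, 3, 3
  i=4: 0, 0, 1, 1, 2, 2, 3, 3, 3, 3, 4, 4
  i=5: 1, 1, 2, 2, 3, 3, 4, 4, 4, 4, 5, 5
  i=6: 1, 1, 2, 2, 3, 3, 4, 4, 5, 5, 6, 6
  i=7: 1, 2, 3, 3, 4, 4, 5, 5, 6, 6, 7, 7
  i=8: 1, 2, 3, 4, 5, 5, 6, 6, 7, 7, 8, 8
  i=9: 1, 2, 3, 4, 5, 5, 6, 6, 7, 8, 9, 9
  i=10: 1, 2, 3, 4, 5, 5, 6, 7, 8, 9, 10, 10
  i=11: 1, 2, 3, 4, 5, 6, 7, 8, 9, 10, 11, 11
  i=12: 1, 2, 3, 4, 5, 6, 7, 8, 9, 10, 11, 12

so w = (7, 11, 3, 5, 1, 9, 2, 4, 10, 8, 6, 12).

Fulton essential set (10 of the 27 Rothe cells):

[(2, 6, 0), (2, 10, 1), (4, 2, 0), (4, 4, 1), (6, 2, 1), (6, 4, 2), (6, 6, 3), (6, 8, 4), (9, 8, 6), (10, 6, 5)]


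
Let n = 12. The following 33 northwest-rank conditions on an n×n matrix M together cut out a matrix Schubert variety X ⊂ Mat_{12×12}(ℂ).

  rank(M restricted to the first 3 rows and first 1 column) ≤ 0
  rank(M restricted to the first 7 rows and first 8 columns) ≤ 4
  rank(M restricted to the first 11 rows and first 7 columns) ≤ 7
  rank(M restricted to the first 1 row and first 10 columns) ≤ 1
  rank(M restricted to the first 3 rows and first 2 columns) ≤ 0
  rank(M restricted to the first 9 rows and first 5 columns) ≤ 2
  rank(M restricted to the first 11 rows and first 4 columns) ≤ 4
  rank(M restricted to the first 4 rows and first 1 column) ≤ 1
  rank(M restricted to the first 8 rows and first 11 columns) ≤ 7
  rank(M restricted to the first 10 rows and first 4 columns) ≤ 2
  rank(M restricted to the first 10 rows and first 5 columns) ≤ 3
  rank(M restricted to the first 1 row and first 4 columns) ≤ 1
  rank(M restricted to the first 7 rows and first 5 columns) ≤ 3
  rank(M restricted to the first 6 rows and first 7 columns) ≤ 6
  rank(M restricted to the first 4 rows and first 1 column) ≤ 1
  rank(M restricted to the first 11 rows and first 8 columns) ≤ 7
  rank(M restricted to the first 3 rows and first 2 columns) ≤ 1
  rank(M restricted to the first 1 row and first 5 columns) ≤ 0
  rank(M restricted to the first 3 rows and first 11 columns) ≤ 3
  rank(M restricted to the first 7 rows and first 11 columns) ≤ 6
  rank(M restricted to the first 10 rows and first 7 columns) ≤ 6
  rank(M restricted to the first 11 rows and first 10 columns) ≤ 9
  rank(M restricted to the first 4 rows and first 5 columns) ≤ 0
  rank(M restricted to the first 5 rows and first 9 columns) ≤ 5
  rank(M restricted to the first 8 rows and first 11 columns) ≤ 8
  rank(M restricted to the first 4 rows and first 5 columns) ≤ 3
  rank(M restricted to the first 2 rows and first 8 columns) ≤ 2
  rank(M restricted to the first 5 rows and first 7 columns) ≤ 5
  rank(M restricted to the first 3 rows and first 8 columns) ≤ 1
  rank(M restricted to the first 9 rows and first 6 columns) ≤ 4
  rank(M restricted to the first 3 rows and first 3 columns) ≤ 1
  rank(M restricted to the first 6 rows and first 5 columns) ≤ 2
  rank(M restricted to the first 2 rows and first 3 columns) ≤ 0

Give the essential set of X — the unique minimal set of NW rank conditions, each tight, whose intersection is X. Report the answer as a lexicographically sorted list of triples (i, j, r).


Recovering R(i,j) via the rank-extension bound from the 33 conditions:

  row 1: 0 0 0 0 0 1 1 1 1 1 1 1
  row 2: 0 0 0 0 0 1 1 1 2 2 2 2
  row 3: 0 0 0 0 0 1 1 1 2 3 3 3
  row 4: 0 0 0 0 0 1 2 2 3 4 4 4
  row 5: 1 1 1 1 1 2 3 3 4 5 5 5
  row 6: 1 2 2 2 2 3 4 4 5 6 6 6
  row 7: 1 2 2 2 2 3 4 4 5 6 6 7
  row 8: 1 2 2 2 2 3 4 5 6 7 7 8
  row 9: 1 2 2 2 2 3 4 5 6 7 8 9
  row 10: 1 2 2 2 3 4 5 6 7 8 9 10
  row 11: 1 2 3 3 4 5 6 7 8 9 10 11
  row 12: 1 2 3 4 5 6 7 8 9 10 11 12

so w = (6, 9, 10, 7, 1, 2, 12, 8, 11, 5, 3, 4).

ℓ(w)=37; the 6 essential cells (i,j,r):

[(3, 8, 1), (4, 5, 0), (7, 8, 4), (7, 11, 6), (9, 5, 2), (10, 4, 2)]


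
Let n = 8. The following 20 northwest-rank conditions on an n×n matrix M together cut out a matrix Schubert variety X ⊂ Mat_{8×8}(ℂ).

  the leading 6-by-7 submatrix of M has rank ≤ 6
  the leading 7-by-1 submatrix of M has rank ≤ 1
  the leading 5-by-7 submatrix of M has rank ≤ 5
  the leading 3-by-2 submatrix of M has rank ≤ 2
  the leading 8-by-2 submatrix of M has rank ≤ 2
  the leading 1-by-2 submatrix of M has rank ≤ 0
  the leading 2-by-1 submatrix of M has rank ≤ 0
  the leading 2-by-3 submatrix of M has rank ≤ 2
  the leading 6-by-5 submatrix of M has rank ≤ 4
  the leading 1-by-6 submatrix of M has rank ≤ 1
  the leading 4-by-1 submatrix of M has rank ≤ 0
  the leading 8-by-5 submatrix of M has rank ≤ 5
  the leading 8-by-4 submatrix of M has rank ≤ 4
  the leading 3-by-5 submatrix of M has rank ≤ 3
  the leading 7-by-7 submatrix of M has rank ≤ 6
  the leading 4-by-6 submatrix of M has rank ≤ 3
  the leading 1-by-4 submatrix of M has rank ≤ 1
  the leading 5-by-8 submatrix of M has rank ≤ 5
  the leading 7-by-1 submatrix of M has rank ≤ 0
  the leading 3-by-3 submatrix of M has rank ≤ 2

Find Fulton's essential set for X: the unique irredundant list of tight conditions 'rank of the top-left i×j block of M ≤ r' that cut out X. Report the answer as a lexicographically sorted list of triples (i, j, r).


The tightest implied rank at each (i,j), from the 20 conditions:

  R[1]: 0, 0, 1, 1, 1, 1, 1, 1
  R[2]: 0, 1, 2, 2, 2, 2, 2, 2
  R[3]: 0, 1, 2, 3, 3, 3, 3, 3
  R[4]: 0, 1, 2, 3, 3, 3, 4, 4
  R[5]: 0, 1, 2, 3, 4, 4, 5, 5
  R[6]: 0, 1, 2, 3, 4, 5, 6, 6
  R[7]: 0, 1, 2, 3, 4, 5, 6, 7
  R[8]: 1, 2, 3, 4, 5, 6, 7, 8

hence w(1..8) = (3, 2, 4, 7, 5, 6, 8, 1).

D(w) has 10 cells with 3 SE-corners; essential set:

[(1, 2, 0), (4, 6, 3), (7, 1, 0)]


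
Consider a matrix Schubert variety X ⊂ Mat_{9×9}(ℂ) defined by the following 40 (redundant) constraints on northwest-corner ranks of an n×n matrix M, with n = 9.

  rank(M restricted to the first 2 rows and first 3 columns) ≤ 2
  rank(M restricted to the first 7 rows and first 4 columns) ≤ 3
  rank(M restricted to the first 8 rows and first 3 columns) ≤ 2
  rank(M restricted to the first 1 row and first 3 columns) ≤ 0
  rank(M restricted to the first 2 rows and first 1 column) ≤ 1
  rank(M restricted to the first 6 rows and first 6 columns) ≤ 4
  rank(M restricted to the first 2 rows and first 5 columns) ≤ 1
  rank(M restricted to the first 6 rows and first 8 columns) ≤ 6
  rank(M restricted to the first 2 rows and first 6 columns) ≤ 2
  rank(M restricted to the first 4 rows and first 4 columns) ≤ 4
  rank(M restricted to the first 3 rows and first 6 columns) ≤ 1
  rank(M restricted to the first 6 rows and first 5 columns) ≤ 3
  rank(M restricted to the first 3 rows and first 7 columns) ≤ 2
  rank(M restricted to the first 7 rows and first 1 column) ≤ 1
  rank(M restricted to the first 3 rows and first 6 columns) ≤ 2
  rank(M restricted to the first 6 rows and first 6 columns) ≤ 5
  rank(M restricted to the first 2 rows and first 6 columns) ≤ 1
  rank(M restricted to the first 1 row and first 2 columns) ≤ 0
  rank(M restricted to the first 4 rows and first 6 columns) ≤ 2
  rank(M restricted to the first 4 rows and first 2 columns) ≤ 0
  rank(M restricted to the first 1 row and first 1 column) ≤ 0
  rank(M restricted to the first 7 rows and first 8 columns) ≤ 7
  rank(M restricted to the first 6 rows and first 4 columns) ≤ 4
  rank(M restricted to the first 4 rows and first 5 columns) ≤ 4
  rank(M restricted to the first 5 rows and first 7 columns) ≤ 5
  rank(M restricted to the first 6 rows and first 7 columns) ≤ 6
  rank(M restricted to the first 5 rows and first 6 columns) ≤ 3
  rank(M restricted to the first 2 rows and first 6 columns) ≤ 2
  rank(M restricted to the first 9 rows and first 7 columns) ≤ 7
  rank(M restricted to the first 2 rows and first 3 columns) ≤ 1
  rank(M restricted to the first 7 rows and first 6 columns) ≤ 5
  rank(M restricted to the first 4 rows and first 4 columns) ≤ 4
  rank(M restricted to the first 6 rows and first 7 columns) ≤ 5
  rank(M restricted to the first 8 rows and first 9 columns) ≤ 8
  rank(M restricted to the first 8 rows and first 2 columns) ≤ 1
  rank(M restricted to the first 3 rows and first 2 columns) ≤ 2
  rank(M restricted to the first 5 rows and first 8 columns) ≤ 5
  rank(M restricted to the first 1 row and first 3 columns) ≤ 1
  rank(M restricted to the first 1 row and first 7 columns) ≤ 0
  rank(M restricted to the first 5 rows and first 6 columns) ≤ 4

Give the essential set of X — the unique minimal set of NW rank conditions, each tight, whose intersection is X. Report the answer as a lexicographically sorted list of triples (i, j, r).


Recovering R(i,j) via the rank-extension bound from the 40 conditions:

  0 | 0 | 0 | 0 | 0 | 0 | 0 | 1 | 1
  0 | 0 | 1 | 1 | 1 | 1 | 1 | 2 | 2
  0 | 0 | 1 | 1 | 1 | 1 | 2 | 3 | 3
  0 | 0 | 1 | 2 | 2 | 2 | 3 | 4 | 4
  1 | 1 | 2 | 3 | 3 | 3 | 4 | 5 | 5
  1 | 1 | 2 | 3 | 3 | 4 | 5 | 6 | 6
  1 | 1 | 2 | 3 | 4 | 5 | 6 | 7 | 7
  1 | 1 | 2 | 3 | 4 | 5 | 6 | 7 | 8
  1 | 2 | 3 | 4 | 5 | 6 | 7 | 8 | 9

the unique w with this rank table is (8, 3, 7, 4, 1, 6, 5, 9, 2).

Fulton essential set (5 of the 20 Rothe cells):

[(1, 7, 0), (3, 6, 1), (4, 2, 0), (6, 5, 3), (8, 2, 1)]


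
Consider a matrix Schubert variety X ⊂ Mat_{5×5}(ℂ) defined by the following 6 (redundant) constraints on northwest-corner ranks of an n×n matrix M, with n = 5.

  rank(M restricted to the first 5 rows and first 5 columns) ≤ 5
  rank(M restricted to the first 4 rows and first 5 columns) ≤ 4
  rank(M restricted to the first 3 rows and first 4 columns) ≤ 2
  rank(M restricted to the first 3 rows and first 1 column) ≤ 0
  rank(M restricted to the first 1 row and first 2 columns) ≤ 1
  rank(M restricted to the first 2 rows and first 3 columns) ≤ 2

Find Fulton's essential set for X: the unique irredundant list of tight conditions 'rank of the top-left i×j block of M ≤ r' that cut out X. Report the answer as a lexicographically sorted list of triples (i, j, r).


Reconstructing r_w from the 6 given conditions:

  i=1: 0 1 1 1 1
  i=2: 0 1 2 2 2
  i=3: 0 1 2 2 3
  i=4: 1 2 3 3 4
  i=5: 1 2 3 4 5

second differences of R give the permutation w = (2, 3, 5, 1, 4).

|D(w)|=4, |Ess(w)|=2:

[(3, 1, 0), (3, 4, 2)]


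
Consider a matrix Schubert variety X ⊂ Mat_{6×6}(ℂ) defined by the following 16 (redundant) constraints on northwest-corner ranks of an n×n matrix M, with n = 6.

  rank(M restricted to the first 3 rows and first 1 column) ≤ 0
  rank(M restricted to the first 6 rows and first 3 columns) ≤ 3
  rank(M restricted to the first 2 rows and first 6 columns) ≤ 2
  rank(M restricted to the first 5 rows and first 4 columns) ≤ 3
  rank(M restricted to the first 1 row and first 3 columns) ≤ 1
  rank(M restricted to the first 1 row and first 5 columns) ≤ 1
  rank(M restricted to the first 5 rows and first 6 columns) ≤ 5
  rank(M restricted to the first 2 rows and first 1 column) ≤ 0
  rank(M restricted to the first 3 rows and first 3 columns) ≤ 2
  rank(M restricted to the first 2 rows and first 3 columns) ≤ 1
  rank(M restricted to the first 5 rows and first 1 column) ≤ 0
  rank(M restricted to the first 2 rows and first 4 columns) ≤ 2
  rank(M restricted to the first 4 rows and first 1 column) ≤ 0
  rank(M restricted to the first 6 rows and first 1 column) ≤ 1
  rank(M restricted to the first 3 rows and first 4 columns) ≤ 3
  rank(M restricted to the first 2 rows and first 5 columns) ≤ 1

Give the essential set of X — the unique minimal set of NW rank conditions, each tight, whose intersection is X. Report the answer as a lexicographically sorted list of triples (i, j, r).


Computing R[i][j] = min implied NW-rank bound (n=6, 16 conditions):

  row 1: 0  1  1  1  1  1
  row 2: 0  1  1  1  1  2
  row 3: 0  1  2  2  2  3
  row 4: 0  1  2  3  3  4
  row 5: 0  1  2  3  4  5
  row 6: 1  2  3  4  5  6

second differences of R give the permutation w = (2, 6, 3, 4, 5, 1).

ℓ(w)=8; the 2 essential cells (i,j,r):

[(2, 5, 1), (5, 1, 0)]


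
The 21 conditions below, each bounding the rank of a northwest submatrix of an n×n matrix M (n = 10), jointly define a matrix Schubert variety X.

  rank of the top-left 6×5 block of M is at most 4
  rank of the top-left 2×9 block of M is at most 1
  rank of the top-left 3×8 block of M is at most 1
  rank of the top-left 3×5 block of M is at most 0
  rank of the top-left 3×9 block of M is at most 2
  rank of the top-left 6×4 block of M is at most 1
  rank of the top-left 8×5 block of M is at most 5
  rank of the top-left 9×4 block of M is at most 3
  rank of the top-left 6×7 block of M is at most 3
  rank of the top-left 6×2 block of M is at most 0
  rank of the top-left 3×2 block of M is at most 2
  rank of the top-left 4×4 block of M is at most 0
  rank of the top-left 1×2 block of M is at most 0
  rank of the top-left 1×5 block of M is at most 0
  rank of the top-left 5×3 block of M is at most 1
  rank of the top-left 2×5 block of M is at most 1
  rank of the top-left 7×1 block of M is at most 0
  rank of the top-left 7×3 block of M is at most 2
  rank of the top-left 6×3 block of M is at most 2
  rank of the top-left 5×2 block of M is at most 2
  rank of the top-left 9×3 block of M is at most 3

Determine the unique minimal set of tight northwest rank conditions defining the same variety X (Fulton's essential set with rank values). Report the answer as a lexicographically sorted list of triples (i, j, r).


Propagating the 21 rank bounds to every northwest block:

  i=1: 0, 0, 0, 0, 0, 1, 1, 1, 1, 1
  i=2: 0, 0, 0, 0, 0, 1, 1, 1, 1, 2
  i=3: 0, 0, 0, 0, 0, 1, 1, 1, 2, 3
  i=4: 0, 0, 0, 0, 1, 2, 2, 2, 3, 4
  i=5: 0, 0, 1, 1, 2, 3, 3, 3, 4, 5
  i=6: 0, 0, 1, 1, 2, 3, 3, 4, 5, 6
  i=7: 0, 1, 2, 2, 3, 4, 4, 5, 6, 7
  i=8: 1, 2, 3, 3, 4, 5, 5, 6, 7, 8
  i=9: 1, 2, 3, 3, 4, 5, 6, 7, 8, 9
  i=10: 1, 2, 3, 4, 5, 6, 7, 8, 9, 10

the unique w with this rank table is (6, 10, 9, 5, 3, 8, 2, 1, 7, 4).

Fulton essential set (9 of the 32 Rothe cells):

[(2, 9, 1), (3, 5, 0), (3, 8, 1), (4, 4, 0), (6, 2, 0), (6, 4, 1), (6, 7, 3), (7, 1, 0), (9, 4, 3)]


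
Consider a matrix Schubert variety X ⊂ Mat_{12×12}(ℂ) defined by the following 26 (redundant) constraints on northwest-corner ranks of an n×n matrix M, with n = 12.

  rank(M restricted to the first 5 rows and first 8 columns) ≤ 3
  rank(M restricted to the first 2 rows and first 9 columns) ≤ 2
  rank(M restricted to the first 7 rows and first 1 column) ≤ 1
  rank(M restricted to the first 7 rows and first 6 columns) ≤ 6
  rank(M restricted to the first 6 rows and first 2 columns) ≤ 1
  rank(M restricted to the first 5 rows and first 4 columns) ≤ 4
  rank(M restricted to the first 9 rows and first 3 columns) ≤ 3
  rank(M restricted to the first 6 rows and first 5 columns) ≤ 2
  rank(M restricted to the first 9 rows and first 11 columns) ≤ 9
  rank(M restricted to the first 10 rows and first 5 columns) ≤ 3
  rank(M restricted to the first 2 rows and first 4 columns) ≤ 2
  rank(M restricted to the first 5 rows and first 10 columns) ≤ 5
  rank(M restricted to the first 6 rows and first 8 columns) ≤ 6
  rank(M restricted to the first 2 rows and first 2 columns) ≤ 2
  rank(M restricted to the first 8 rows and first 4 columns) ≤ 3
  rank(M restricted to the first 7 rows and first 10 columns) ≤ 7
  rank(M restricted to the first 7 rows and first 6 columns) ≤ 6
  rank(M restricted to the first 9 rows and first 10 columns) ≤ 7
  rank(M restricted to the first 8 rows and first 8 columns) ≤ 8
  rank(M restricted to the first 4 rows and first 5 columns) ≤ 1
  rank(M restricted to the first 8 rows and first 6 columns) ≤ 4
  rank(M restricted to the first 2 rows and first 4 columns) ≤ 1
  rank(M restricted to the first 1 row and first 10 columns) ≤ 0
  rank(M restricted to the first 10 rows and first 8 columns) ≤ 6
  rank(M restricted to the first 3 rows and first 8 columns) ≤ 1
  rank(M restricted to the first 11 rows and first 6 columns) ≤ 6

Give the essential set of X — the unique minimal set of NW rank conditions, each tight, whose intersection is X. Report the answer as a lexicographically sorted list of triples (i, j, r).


Propagating the 26 rank bounds to every northwest block:

  i=1: 0, 0, 0, 0, 0, 0, 0, 0, 0, 0, 1, 1
  i=2: 1, 1, 1, 1, 1, 1, 1, 1, 1, 1, 2, 2
  i=3: 1, 1, 1, 1, 1, 1, 1, 1, 2, 2, 3, 3
  i=4: 1, 1, 1, 1, 1, 2, 2, 2, 3, 3, 4, 4
  i=5: 1, 1, 2, 2, 2, 3, 3, 3, 4, 4, 5, 5
  i=6: 1, 1, 2, 2, 2, 3, 4, 4, 5, 5, 6, 6
  i=7: 1, 2, 3, 3, 3, 4, 5, 5, 6, 6, 7, 7
  i=8: 1, 2, 3, 3, 3, 4, 5, 6, 7, 7, 8, 8
  i=9: 1, 2, 3, 3, 3, 4, 5, 6, 7, 7, 8, 9
  i=10: 1, 2, 3, 3, 3, 4, 5, 6, 7, 8, 9, 10
  i=11: 1, 2, 3, 4, 4, 5, 6, 7, 8, 9, 10, 11
  i=12: 1, 2, 3, 4, 5, 6, 7, 8, 9, 10, 11, 12

so w = (11, 1, 9, 6, 3, 7, 2, 8, 12, 10, 4, 5).

ℓ(w)=32; the 7 essential cells (i,j,r):

[(1, 10, 0), (3, 8, 1), (4, 5, 1), (6, 2, 1), (6, 5, 2), (9, 10, 7), (10, 5, 3)]
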